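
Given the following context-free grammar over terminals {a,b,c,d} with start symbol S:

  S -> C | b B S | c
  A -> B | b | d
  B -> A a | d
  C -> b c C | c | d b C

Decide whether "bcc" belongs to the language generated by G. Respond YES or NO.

CNF form of G:
  S -> T1 X6 | T1 X7 | T3 X8 | c
  A -> A T0 | b | d
  B -> A T0 | d
  C -> T1 X4 | T3 X5 | c
  T0 -> a
  T1 -> b
  T2 -> c
  T3 -> d
  X4 -> T2 C
  X5 -> T1 C
  X6 -> B S
  X7 -> T2 C
  X8 -> T1 C

CYK table (by increasing span):
  cell(0,0) b: {A,T1}  orig:{A}
  cell(1,1) c: {C,S,T2}  orig:{C,S}
  cell(2,2) c: {C,S,T2}  orig:{C,S}
  cell(0,1) bc: {X5,X8}  orig:{}
  cell(1,2) cc: {X4,X7}  orig:{}
  cell(0,2) bcc: {C,S}

S ∈ T[0,2] ⇒ YES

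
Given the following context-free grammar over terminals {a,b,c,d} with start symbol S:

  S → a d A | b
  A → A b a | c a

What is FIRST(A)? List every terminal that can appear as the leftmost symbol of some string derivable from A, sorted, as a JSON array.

FIRST sets, iterate to fixpoint:
round 1:
  A via A→c a: +{c}
  S via S→a d A: +{a}
  S via S→b: +{b}
  FIRST[S]={a,b}  FIRST[A]={c}
round 2: (no change)
  FIRST[S]={a,b}  FIRST[A]={c}

FIRST(A) = ["c"]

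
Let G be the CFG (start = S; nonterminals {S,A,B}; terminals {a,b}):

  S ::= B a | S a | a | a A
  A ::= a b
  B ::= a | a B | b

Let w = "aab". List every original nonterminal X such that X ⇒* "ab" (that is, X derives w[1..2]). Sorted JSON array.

Convert to CNF:
  S -> B T0 | S T0 | T0 A | a
  A -> T0 T1
  B -> T0 B | a | b
  T0 -> a
  T1 -> b

CYK table (by increasing span) — only the sub-triangle for w[1..2]:
  cell(1,1) a: {B,S,T0}  orig:{B,S}
  cell(2,2) b: {B,T1}  orig:{B}
  cell(1,2) ab: {A,B}

Original NTs in T[1,2] deriving "ab": ["A", "B"]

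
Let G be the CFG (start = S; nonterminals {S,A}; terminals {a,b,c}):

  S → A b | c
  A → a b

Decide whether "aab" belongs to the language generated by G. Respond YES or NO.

Convert to CNF:
  S -> A T1 | c
  A -> T0 T1
  T0 -> a
  T1 -> b

CYK fill:
  [0..0]={T0}  "a"  orig:{}
  [1..1]={T0}  "a"  orig:{}
  [2..2]={T1}  "b"  orig:{}
  [0..1]=∅  "aa"
  [1..2]={A}  "ab"
  [0..2]=∅  "aab"

S ∉ T[0,2] ⇒ NO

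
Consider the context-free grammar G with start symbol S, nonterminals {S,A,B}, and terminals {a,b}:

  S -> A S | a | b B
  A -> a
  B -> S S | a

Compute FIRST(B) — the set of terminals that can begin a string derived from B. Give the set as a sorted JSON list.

FIRST iteration:
round 1:
  A via A→a: +{a}
  B via B→a: +{a}
  S via S→A S: +{a}
  S via S→b B: +{b}
  S: {a,b}  A: {a}  B: {a}
round 2:
  B via B→S S: +{b}
  S: {a,b}  A: {a}  B: {a,b}
round 3: (no change)
  S: {a,b}  A: {a}  B: {a,b}

FIRST(B) = ["a", "b"]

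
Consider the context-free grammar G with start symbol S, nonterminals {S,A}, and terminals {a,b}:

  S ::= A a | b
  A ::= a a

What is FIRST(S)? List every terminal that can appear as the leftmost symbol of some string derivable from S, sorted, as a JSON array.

FIRST iteration:
round 1:
  A via A→a a: +{a}
  S via S→A a: +{a}
  S via S→b: +{b}
  FIRST(S)={a,b}  FIRST(A)={a}
round 2: (no change)
  FIRST(S)={a,b}  FIRST(A)={a}

FIRST(S) = ["a", "b"]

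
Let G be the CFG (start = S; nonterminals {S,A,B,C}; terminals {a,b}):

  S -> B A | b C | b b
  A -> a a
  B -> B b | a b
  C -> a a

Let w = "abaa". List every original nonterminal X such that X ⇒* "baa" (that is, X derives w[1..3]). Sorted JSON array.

Convert to CNF:
  S -> B A | T1 C | T1 T1
  A -> T0 T0
  B -> B T1 | T0 T1
  C -> T0 T0
  T0 -> a
  T1 -> b

Fill CYK table bottom-up — only the sub-triangle for w[1..3]:
  T[1,1] 'b' = {T1}  orig:{}
  T[2,2] 'a' = {T0}  orig:{}
  T[3,3] 'a' = {T0}  orig:{}
  T[1,2] 'ba' = ∅
  T[2,3] 'aa' = {A,C}
  T[1,3] 'baa' = {S}

Original NTs in T[1,3] deriving "baa": ["S"]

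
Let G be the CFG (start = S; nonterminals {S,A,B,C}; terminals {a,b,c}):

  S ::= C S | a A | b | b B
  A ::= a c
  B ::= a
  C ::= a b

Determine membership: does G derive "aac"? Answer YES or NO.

Convert to CNF:
  S -> C S | T0 A | T2 B | b
  A -> T0 T1
  B -> a
  C -> T0 T2
  T0 -> a
  T1 -> c
  T2 -> b

Fill CYK table bottom-up:
  cell(0,0) a: {B,T0}  orig:{B}
  cell(1,1) a: {B,T0}  orig:{B}
  cell(2,2) c: {T1}  orig:{}
  cell(0,1) aa: ∅
  cell(1,2) ac: {A}
  cell(0,2) aac: {S}

S ∈ T[0,2] ⇒ YES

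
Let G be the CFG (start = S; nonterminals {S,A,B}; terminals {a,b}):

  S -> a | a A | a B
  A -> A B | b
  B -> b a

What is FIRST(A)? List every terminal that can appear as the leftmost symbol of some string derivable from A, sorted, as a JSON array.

FIRST sets, iterate to fixpoint:
pass 1:
  A via A→b: +{b}
  B via B→b a: +{b}
  S via S→a: +{a}
  S: {a}  A: {b}  B: {b}
pass 2: (no change)
  S: {a}  A: {b}  B: {b}

FIRST(A) = ["b"]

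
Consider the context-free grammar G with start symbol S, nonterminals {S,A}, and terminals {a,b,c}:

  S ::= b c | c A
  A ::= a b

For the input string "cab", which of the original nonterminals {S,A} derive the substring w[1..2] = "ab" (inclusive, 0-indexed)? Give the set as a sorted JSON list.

Convert to CNF:
  S -> T1 T2 | T2 A
  A -> T0 T1
  T0 -> a
  T1 -> b
  T2 -> c

CYK fill, restricted to cells inside w[1..2]:
  [1..1]={T0}  "a"  orig:{}
  [2..2]={T1}  "b"  orig:{}
  [1..2]={A}  "ab"

Original NTs in T[1,2] deriving "ab": ["A"]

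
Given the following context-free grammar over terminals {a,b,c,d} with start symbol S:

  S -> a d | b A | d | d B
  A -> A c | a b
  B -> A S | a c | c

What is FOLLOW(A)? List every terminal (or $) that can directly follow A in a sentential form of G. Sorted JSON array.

FIRST sets, iterate to fixpoint:
[1]
  A via A→a b: +{a}
  B via B→A S: +{a}
  B via B→c: +{c}
  S via S→a d: +{a}
  S via S→b A: +{b}
  S via S→d: +{d}
  FIRST[S]={a,b,d}  FIRST[A]={a}  FIRST[B]={a,c}
[2] — fixpoint
  FIRST[S]={a,b,d}  FIRST[A]={a}  FIRST[B]={a,c}

Compute FOLLOW by fixpoint:
initialize: $ ∈ FOLLOW(S)
pass 1:
  A→A c: FOLLOW(A) ⊇ FIRST(c) = {c}; new: +{c}
  B→A S: FOLLOW(A) ⊇ FIRST(S) = {a,b,d}; new: +{a,b,d}
  S→b A: FOLLOW(A) ⊇ FOLLOW(S) ⊇ {$}; new: +{$}
  S→d B: FOLLOW(B) ⊇ FOLLOW(S) ⊇ {$}; new: +{$}
  S: {$}  A: {$,a,b,c,d}  B: {$}
pass 2: (no change)
  S: {$}  A: {$,a,b,c,d}  B: {$}

FOLLOW(A) = ["$", "a", "b", "c", "d"]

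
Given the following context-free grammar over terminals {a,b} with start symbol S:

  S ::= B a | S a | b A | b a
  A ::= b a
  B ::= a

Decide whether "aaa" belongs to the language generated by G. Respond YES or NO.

CNF form of G:
  S -> B T1 | S T1 | T0 A | T0 T1
  A -> T0 T1
  B -> a
  T0 -> b
  T1 -> a

CYK fill:
  cell(0,0) a: {B,T1}  orig:{B}
  cell(1,1) a: {B,T1}  orig:{B}
  cell(2,2) a: {B,T1}  orig:{B}
  cell(0,1) aa: {S}
  cell(1,2) aa: {S}
  cell(0,2) aaa: {S}

S ∈ T[0,2] ⇒ YES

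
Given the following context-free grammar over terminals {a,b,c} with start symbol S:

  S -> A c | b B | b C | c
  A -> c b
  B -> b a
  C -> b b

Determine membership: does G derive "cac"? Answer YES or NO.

Convert to CNF:
  S -> A T0 | T1 B | T1 C | c
  A -> T0 T1
  B -> T1 T2
  C -> T1 T1
  T0 -> c
  T1 -> b
  T2 -> a

CYK table (by increasing span):
  T[0,0] 'c' = {S,T0}  orig:{S}
  T[1,1] 'a' = {T2}  orig:{}
  T[2,2] 'c' = {S,T0}  orig:{S}
  T[0,1] 'ca' = ∅
  T[1,2] 'ac' = ∅
  T[0,2] 'cac' = ∅

S ∉ T[0,2] ⇒ NO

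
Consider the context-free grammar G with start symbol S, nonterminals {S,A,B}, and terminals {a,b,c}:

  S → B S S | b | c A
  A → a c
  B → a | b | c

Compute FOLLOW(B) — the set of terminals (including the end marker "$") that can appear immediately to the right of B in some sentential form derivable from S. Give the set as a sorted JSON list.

FIRST sets, iterate to fixpoint:
pass 1:
  A via A→a c: +{a}
  B via B→a: +{a}
  B via B→b: +{b}
  B via B→c: +{c}
  S via S→B S S: +{a,b,c}
  FIRST[S]={a,b,c}  FIRST[A]={a}  FIRST[B]={a,b,c}
pass 2: (stable)
  FIRST[S]={a,b,c}  FIRST[A]={a}  FIRST[B]={a,b,c}

FOLLOW iteration:
FOLLOW(S) := {$}
[1]
  S→B S S: FOLLOW(B) ⊇ FIRST(S) = {a,b,c}; new: +{a,b,c}
  S→B S S: FOLLOW(S) ⊇ FIRST(S) = {a,b,c}; new: +{a,b,c}
  S→c A: FOLLOW(A) ⊇ FOLLOW(S) ⊇ {$,a,b,c}; new: +{$,a,b,c}
  FOLLOW(S)={$,a,b,c}  FOLLOW(A)={$,a,b,c}  FOLLOW(B)={a,b,c}
[2] — fixpoint
  FOLLOW(S)={$,a,b,c}  FOLLOW(A)={$,a,b,c}  FOLLOW(B)={a,b,c}

FOLLOW(B) = ["a", "b", "c"]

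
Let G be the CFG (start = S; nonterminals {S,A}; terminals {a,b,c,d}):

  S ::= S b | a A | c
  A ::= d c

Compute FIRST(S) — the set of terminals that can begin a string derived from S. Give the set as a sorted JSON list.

Compute FIRST by fixpoint:
round 1:
  A via A→d c: +{d}
  S via S→a A: +{a}
  S via S→c: +{c}
  FIRST[S]={a,c}  FIRST[A]={d}
round 2: (stable)
  FIRST[S]={a,c}  FIRST[A]={d}

FIRST(S) = ["a", "c"]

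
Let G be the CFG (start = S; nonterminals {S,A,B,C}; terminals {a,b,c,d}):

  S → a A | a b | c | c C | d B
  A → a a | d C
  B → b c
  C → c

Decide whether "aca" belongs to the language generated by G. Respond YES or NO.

Convert to CNF:
  S -> T0 A | T0 T2 | T1 B | T3 C | c
  A -> T0 T0 | T1 C
  B -> T2 T3
  C -> c
  T0 -> a
  T1 -> d
  T2 -> b
  T3 -> c

CYK fill:
  cell(0,0) a: {T0}  orig:{}
  cell(1,1) c: {C,S,T3}  orig:{C,S}
  cell(2,2) a: {T0}  orig:{}
  cell(0,1) ac: ∅
  cell(1,2) ca: ∅
  cell(0,2) aca: ∅

S ∉ T[0,2] ⇒ NO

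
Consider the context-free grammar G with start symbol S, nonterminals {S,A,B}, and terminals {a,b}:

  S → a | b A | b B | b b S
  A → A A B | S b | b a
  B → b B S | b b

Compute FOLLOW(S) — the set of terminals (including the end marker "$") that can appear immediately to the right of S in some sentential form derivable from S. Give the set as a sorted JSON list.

Compute FIRST by fixpoint:
round 1:
  A via A→b a: +{b}
  B via B→b B S: +{b}
  S via S→a: +{a}
  S via S→b A: +{b}
  FIRST(S)={a,b}  FIRST(A)={b}  FIRST(B)={b}
round 2:
  A via A→S b: +{a}
  FIRST(S)={a,b}  FIRST(A)={a,b}  FIRST(B)={b}
round 3: done
  FIRST(S)={a,b}  FIRST(A)={a,b}  FIRST(B)={b}

Compute FOLLOW by fixpoint:
seed FOLLOW(S) with $
pass 1:
  A→A A B: FOLLOW(A) ⊇ FIRST(A) = {a,b}; new: +{a,b}
  A→A A B: FOLLOW(B) ⊇ FOLLOW(A) ⊇ {a,b}; new: +{a,b}
  A→S b: FOLLOW(S) ⊇ FIRST(b) = {b}; new: +{b}
  B→b B S: FOLLOW(S) ⊇ FOLLOW(B) ⊇ {a,b}; new: +{a}
  S→b A: FOLLOW(A) ⊇ FOLLOW(S) ⊇ {$,a,b}; new: +{$}
  S→b B: FOLLOW(B) ⊇ FOLLOW(S) ⊇ {$,a,b}; new: +{$}
  FOLLOW[S]={$,a,b}  FOLLOW[A]={$,a,b}  FOLLOW[B]={$,a,b}
pass 2: (no change)
  FOLLOW[S]={$,a,b}  FOLLOW[A]={$,a,b}  FOLLOW[B]={$,a,b}

FOLLOW(S) = ["$", "a", "b"]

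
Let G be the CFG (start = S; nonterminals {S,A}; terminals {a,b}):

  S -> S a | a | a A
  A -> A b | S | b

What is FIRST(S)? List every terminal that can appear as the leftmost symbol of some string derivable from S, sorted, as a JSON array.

FIRST iteration:
iter 1:
  A via A→b: +{b}
  S via S→a: +{a}
  S: {a}  A: {b}
iter 2:
  A via A→S: +{a}
  S: {a}  A: {a,b}
iter 3: (stable)
  S: {a}  A: {a,b}

FIRST(S) = ["a"]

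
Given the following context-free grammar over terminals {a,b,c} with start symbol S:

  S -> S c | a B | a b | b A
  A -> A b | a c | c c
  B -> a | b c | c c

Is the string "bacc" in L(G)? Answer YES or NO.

CNF form of G:
  S -> S T2 | T0 A | T1 B | T1 T0
  A -> A T0 | T1 T2 | T2 T2
  B -> T0 T2 | T2 T2 | a
  T0 -> b
  T1 -> a
  T2 -> c

CYK fill:
  [0..0]={T0}  "b"  orig:{}
  [1..1]={B,T1}  "a"  orig:{B}
  [2..2]={T2}  "c"  orig:{}
  [3..3]={T2}  "c"  orig:{}
  [0..1]=∅  "ba"
  [1..2]={A}  "ac"
  [2..3]={A,B}  "cc"
  [0..2]={S}  "bac"
  [1..3]={S}  "acc"
  [0..3]={S}  "bacc"

S ∈ T[0,3] ⇒ YES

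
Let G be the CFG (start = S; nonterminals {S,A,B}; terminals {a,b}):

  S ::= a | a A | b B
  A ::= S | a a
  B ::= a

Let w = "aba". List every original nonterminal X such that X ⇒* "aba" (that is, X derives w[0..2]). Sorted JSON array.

Convert to CNF:
  S -> T0 A | T1 B | a
  A -> T0 A | T0 T0 | T1 B | a
  B -> a
  T0 -> a
  T1 -> b

CYK fill, restricted to cells inside w[0..2]:
  T[0,0] 'a' = {A,B,S,T0}  orig:{A,B,S}
  T[1,1] 'b' = {T1}  orig:{}
  T[2,2] 'a' = {A,B,S,T0}  orig:{A,B,S}
  T[0,1] 'ab' = ∅
  T[1,2] 'ba' = {A,S}
  T[0,2] 'aba' = {A,S}

Original NTs in T[0,2] deriving "aba": ["A", "S"]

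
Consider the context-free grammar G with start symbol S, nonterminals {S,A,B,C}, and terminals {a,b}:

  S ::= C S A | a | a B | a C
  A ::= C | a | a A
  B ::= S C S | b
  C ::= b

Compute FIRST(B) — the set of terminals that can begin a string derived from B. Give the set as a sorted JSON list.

FIRST iteration:
round 1:
  A via A→a: +{a}
  B via B→b: +{b}
  C via C→b: +{b}
  S via S→C S A: +{b}
  S via S→a: +{a}
  FIRST[S]={a,b}  FIRST[A]={a}  FIRST[B]={b}  FIRST[C]={b}
round 2:
  A via A→C: +{b}
  B via B→S C S: +{a}
  FIRST[S]={a,b}  FIRST[A]={a,b}  FIRST[B]={a,b}  FIRST[C]={b}
round 3: — fixpoint
  FIRST[S]={a,b}  FIRST[A]={a,b}  FIRST[B]={a,b}  FIRST[C]={b}

FIRST(B) = ["a", "b"]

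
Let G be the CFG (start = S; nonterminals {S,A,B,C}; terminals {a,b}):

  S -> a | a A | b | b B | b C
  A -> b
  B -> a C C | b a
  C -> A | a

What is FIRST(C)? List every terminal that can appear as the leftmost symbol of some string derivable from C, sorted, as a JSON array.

FIRST sets, iterate to fixpoint:
iter 1:
  A via A→b: +{b}
  B via B→a C C: +{a}
  B via B→b a: +{b}
  C via C→A: +{b}
  C via C→a: +{a}
  S via S→a: +{a}
  S via S→b: +{b}
  FIRST(S)={a,b}  FIRST(A)={b}  FIRST(B)={a,b}  FIRST(C)={a,b}
iter 2: — fixpoint
  FIRST(S)={a,b}  FIRST(A)={b}  FIRST(B)={a,b}  FIRST(C)={a,b}

FIRST(C) = ["a", "b"]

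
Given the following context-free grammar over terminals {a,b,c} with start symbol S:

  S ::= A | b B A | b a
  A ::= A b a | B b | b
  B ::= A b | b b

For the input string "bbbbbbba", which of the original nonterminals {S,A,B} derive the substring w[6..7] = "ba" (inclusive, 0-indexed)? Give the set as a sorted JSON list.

CNF form of G:
  S -> A X3 | B T0 | T0 T1 | T0 X4 | b
  A -> A X2 | B T0 | b
  B -> A T0 | T0 T0
  T0 -> b
  T1 -> a
  X2 -> T0 T1
  X3 -> T0 T1
  X4 -> B A

Fill CYK table bottom-up — only the sub-triangle for w[6..7]:
  T[6,6] 'b' = {A,S,T0}  orig:{A,S}
  T[7,7] 'a' = {T1}  orig:{}
  T[6,7] 'ba' = {S,X2,X3}  orig:{S}

Original NTs in T[6,7] deriving "ba": ["S"]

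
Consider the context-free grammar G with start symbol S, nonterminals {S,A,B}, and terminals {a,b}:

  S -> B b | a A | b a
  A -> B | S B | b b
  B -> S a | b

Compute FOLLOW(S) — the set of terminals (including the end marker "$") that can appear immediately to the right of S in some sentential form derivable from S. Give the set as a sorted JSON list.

FIRST iteration:
iter 1:
  A via A→b b: +{b}
  B via B→b: +{b}
  S via S→B b: +{b}
  S via S→a A: +{a}
  S: {a,b}  A: {b}  B: {b}
iter 2:
  A via A→S B: +{a}
  B via B→S a: +{a}
  S: {a,b}  A: {a,b}  B: {a,b}
iter 3: — fixpoint
  S: {a,b}  A: {a,b}  B: {a,b}

Compute FOLLOW by fixpoint:
initialize: $ ∈ FOLLOW(S)
pass 1:
  A→S B: FOLLOW(S) ⊇ FIRST(B) = {a,b}; new: +{a,b}
  S→B b: FOLLOW(B) ⊇ FIRST(b) = {b}; new: +{b}
  S→a A: FOLLOW(A) ⊇ FOLLOW(S) ⊇ {$,a,b}; new: +{$,a,b}
  S: {$,a,b}  A: {$,a,b}  B: {b}
pass 2:
  A→B: FOLLOW(B) ⊇ FOLLOW(A) ⊇ {$,a,b}; new: +{$,a}
  S: {$,a,b}  A: {$,a,b}  B: {$,a,b}
pass 3: (stable)
  S: {$,a,b}  A: {$,a,b}  B: {$,a,b}

FOLLOW(S) = ["$", "a", "b"]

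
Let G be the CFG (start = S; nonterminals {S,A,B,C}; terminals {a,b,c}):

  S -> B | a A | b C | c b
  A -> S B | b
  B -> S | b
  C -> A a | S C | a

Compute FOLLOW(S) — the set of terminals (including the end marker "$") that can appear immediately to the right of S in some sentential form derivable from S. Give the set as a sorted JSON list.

FIRST sets, iterate to fixpoint:
[1]
  A via A→b: +{b}
  B via B→b: +{b}
  C via C→A a: +{b}
  C via C→a: +{a}
  S via S→B: +{b}
  S via S→a A: +{a}
  S via S→c b: +{c}
  FIRST(S)={a,b,c}  FIRST(A)={b}  FIRST(B)={b}  FIRST(C)={a,b}
[2]
  A via A→S B: +{a,c}
  B via B→S: +{a,c}
  C via C→A a: +{c}
  FIRST(S)={a,b,c}  FIRST(A)={a,b,c}  FIRST(B)={a,b,c}  FIRST(C)={a,b,c}
[3] (no change)
  FIRST(S)={a,b,c}  FIRST(A)={a,b,c}  FIRST(B)={a,b,c}  FIRST(C)={a,b,c}

FOLLOW sets:
seed FOLLOW(S) with $
iter 1:
  A→S B: FOLLOW(S) ⊇ FIRST(B) = {a,b,c}; new: +{a,b,c}
  C→A a: FOLLOW(A) ⊇ FIRST(a) = {a}; new: +{a}
  S→B: FOLLOW(B) ⊇ FOLLOW(S) ⊇ {$,a,b,c}; new: +{$,a,b,c}
  S→a A: FOLLOW(A) ⊇ FOLLOW(S) ⊇ {$,a,b,c}; new: +{$,b,c}
  S→b C: FOLLOW(C) ⊇ FOLLOW(S) ⊇ {$,a,b,c}; new: +{$,a,b,c}
  FOLLOW(S)={$,a,b,c}  FOLLOW(A)={$,a,b,c}  FOLLOW(B)={$,a,b,c}  FOLLOW(C)={$,a,b,c}
iter 2: — fixpoint
  FOLLOW(S)={$,a,b,c}  FOLLOW(A)={$,a,b,c}  FOLLOW(B)={$,a,b,c}  FOLLOW(C)={$,a,b,c}

FOLLOW(S) = ["$", "a", "b", "c"]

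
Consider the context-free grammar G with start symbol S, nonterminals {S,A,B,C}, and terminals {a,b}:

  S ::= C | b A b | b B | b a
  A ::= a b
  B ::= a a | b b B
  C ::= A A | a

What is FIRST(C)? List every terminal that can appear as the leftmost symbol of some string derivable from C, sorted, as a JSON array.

FIRST sets, iterate to fixpoint:
[1]
  A via A→a b: +{a}
  B via B→a a: +{a}
  B via B→b b B: +{b}
  C via C→A A: +{a}
  S via S→C: +{a}
  S via S→b A b: +{b}
  FIRST(S)={a,b}  FIRST(A)={a}  FIRST(B)={a,b}  FIRST(C)={a}
[2] — fixpoint
  FIRST(S)={a,b}  FIRST(A)={a}  FIRST(B)={a,b}  FIRST(C)={a}

FIRST(C) = ["a"]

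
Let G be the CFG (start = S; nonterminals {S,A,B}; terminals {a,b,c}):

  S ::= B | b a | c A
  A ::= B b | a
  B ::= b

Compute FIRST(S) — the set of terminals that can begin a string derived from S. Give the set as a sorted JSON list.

FIRST iteration:
[1]
  A via A→a: +{a}
  B via B→b: +{b}
  S via S→B: +{b}
  S via S→c A: +{c}
  FIRST[S]={b,c}  FIRST[A]={a}  FIRST[B]={b}
[2]
  A via A→B b: +{b}
  FIRST[S]={b,c}  FIRST[A]={a,b}  FIRST[B]={b}
[3] done
  FIRST[S]={b,c}  FIRST[A]={a,b}  FIRST[B]={b}

FIRST(S) = ["b", "c"]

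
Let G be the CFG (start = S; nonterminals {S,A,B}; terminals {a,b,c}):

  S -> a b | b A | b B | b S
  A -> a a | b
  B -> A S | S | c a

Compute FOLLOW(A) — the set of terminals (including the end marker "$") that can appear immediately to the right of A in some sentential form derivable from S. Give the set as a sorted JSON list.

FIRST sets, iterate to fixpoint:
pass 1:
  A via A→a a: +{a}
  A via A→b: +{b}
  B via B→A S: +{a,b}
  B via B→c a: +{c}
  S via S→a b: +{a}
  S via S→b A: +{b}
  FIRST[S]={a,b}  FIRST[A]={a,b}  FIRST[B]={a,b,c}
pass 2: — fixpoint
  FIRST[S]={a,b}  FIRST[A]={a,b}  FIRST[B]={a,b,c}

Compute FOLLOW by fixpoint:
initialize: $ ∈ FOLLOW(S)
pass 1:
  B→A S: FOLLOW(A) ⊇ FIRST(S) = {a,b}; new: +{a,b}
  S→b A: FOLLOW(A) ⊇ FOLLOW(S) ⊇ {$}; new: +{$}
  S→b B: FOLLOW(B) ⊇ FOLLOW(S) ⊇ {$}; new: +{$}
  S: {$}  A: {$,a,b}  B: {$}
pass 2: done
  S: {$}  A: {$,a,b}  B: {$}

FOLLOW(A) = ["$", "a", "b"]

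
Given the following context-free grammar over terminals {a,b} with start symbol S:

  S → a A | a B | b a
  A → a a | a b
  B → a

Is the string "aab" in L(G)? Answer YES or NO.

CNF form of G:
  S -> T0 A | T0 B | T1 T0
  A -> T0 T0 | T0 T1
  B -> a
  T0 -> a
  T1 -> b

CYK fill:
  T[0,0] 'a' = {B,T0}  orig:{B}
  T[1,1] 'a' = {B,T0}  orig:{B}
  T[2,2] 'b' = {T1}  orig:{}
  T[0,1] 'aa' = {A,S}
  T[1,2] 'ab' = {A}
  T[0,2] 'aab' = {S}

S ∈ T[0,2] ⇒ YES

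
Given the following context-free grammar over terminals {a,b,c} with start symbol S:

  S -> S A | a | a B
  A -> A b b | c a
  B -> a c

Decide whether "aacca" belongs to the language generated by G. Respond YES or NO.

CNF form of G:
  S -> S A | T2 B | a
  A -> A X3 | T1 T2
  B -> T2 T1
  T0 -> b
  T1 -> c
  T2 -> a
  X3 -> T0 T0

Fill CYK table bottom-up:
  cell(0,0) a: {S,T2}  orig:{S}
  cell(1,1) a: {S,T2}  orig:{S}
  cell(2,2) c: {T1}  orig:{}
  cell(3,3) c: {T1}  orig:{}
  cell(4,4) a: {S,T2}  orig:{S}
  cell(0,1) aa: ∅
  cell(1,2) ac: {B}
  cell(2,3) cc: ∅
  cell(3,4) ca: {A}
  cell(0,2) aac: {S}
  cell(1,3) acc: ∅
  cell(2,4) cca: ∅
  cell(0,3) aacc: ∅
  cell(1,4) acca: ∅
  cell(0,4) aacca: {S}

S ∈ T[0,4] ⇒ YES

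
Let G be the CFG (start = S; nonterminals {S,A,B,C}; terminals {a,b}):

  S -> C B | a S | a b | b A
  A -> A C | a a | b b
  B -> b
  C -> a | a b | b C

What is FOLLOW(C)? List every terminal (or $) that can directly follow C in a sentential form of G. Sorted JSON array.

FIRST iteration:
iter 1:
  A via A→a a: +{a}
  A via A→b b: +{b}
  B via B→b: +{b}
  C via C→a: +{a}
  C via C→b C: +{b}
  S via S→C B: +{a,b}
  FIRST[S]={a,b}  FIRST[A]={a,b}  FIRST[B]={b}  FIRST[C]={a,b}
iter 2: (no change)
  FIRST[S]={a,b}  FIRST[A]={a,b}  FIRST[B]={b}  FIRST[C]={a,b}

FOLLOW sets:
FOLLOW(S) := {$}
[1]
  A→A C: FOLLOW(A) ⊇ FIRST(C) = {a,b}; new: +{a,b}
  A→A C: FOLLOW(C) ⊇ FOLLOW(A) ⊇ {a,b}; new: +{a,b}
  S→C B: FOLLOW(B) ⊇ FOLLOW(S) ⊇ {$}; new: +{$}
  S→b A: FOLLOW(A) ⊇ FOLLOW(S) ⊇ {$}; new: +{$}
  S: {$}  A: {$,a,b}  B: {$}  C: {a,b}
[2]
  A→A C: FOLLOW(C) ⊇ FOLLOW(A) ⊇ {$,a,b}; new: +{$}
  S: {$}  A: {$,a,b}  B: {$}  C: {$,a,b}
[3] (no change)
  S: {$}  A: {$,a,b}  B: {$}  C: {$,a,b}

FOLLOW(C) = ["$", "a", "b"]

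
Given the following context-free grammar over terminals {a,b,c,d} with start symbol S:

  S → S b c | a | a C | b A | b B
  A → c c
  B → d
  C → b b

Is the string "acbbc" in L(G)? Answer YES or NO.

CNF form of G:
  S -> S X3 | T1 A | T1 B | T2 C | a
  A -> T0 T0
  B -> d
  C -> T1 T1
  T0 -> c
  T1 -> b
  T2 -> a
  X3 -> T1 T0

CYK fill:
  [0..0]={S,T2}  "a"  orig:{S}
  [1..1]={T0}  "c"  orig:{}
  [2..2]={T1}  "b"  orig:{}
  [3..3]={T1}  "b"  orig:{}
  [4..4]={T0}  "c"  orig:{}
  [0..1]=∅  "ac"
  [1..2]=∅  "cb"
  [2..3]={C}  "bb"
  [3..4]={X3}  "bc"  orig:{}
  [0..2]=∅  "acb"
  [1..3]=∅  "cbb"
  [2..4]=∅  "bbc"
  [0..3]=∅  "acbb"
  [1..4]=∅  "cbbc"
  [0..4]=∅  "acbbc"

S ∉ T[0,4] ⇒ NO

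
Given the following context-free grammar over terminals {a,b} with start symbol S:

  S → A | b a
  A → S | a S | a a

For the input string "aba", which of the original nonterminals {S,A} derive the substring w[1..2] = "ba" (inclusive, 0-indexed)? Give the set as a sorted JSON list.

Convert to CNF:
  S -> T0 S | T0 T0 | T1 T0
  A -> T0 S | T0 T0 | T1 T0
  T0 -> a
  T1 -> b

Fill CYK table bottom-up (cells [i..j] with 1 ≤ i ≤ j ≤ 2 only):
  cell(1,1) b: {T1}  orig:{}
  cell(2,2) a: {T0}  orig:{}
  cell(1,2) ba: {A,S}

Original NTs in T[1,2] deriving "ba": ["A", "S"]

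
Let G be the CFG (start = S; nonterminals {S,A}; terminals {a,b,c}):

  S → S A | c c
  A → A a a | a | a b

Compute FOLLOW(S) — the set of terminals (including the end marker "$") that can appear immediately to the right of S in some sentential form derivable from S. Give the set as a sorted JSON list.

FIRST iteration:
[1]
  A via A→a: +{a}
  S via S→c c: +{c}
  S: {c}  A: {a}
[2] (stable)
  S: {c}  A: {a}

Compute FOLLOW by fixpoint:
initialize: $ ∈ FOLLOW(S)
pass 1:
  A→A a a: FOLLOW(A) ⊇ FIRST(a) = {a}; new: +{a}
  S→S A: FOLLOW(S) ⊇ FIRST(A) = {a}; new: +{a}
  S→S A: FOLLOW(A) ⊇ FOLLOW(S) ⊇ {$,a}; new: +{$}
  S: {$,a}  A: {$,a}
pass 2: (stable)
  S: {$,a}  A: {$,a}

FOLLOW(S) = ["$", "a"]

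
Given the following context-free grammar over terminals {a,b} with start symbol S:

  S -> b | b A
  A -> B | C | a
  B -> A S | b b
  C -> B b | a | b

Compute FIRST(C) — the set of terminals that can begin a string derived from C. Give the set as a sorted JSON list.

FIRST iteration:
pass 1:
  A via A→a: +{a}
  B via B→A S: +{a}
  B via B→b b: +{b}
  C via C→B b: +{a,b}
  S via S→b: +{b}
  FIRST(S)={b}  FIRST(A)={a}  FIRST(B)={a,b}  FIRST(C)={a,b}
pass 2:
  A via A→B: +{b}
  FIRST(S)={b}  FIRST(A)={a,b}  FIRST(B)={a,b}  FIRST(C)={a,b}
pass 3: (no change)
  FIRST(S)={b}  FIRST(A)={a,b}  FIRST(B)={a,b}  FIRST(C)={a,b}

FIRST(C) = ["a", "b"]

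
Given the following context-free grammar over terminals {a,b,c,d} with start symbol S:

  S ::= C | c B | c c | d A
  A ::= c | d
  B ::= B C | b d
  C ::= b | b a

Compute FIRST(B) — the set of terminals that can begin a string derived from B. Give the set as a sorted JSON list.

FIRST iteration:
pass 1:
  A via A→c: +{c}
  A via A→d: +{d}
  B via B→b d: +{b}
  C via C→b: +{b}
  S via S→C: +{b}
  S via S→c B: +{c}
  S via S→d A: +{d}
  S: {b,c,d}  A: {c,d}  B: {b}  C: {b}
pass 2: done
  S: {b,c,d}  A: {c,d}  B: {b}  C: {b}

FIRST(B) = ["b"]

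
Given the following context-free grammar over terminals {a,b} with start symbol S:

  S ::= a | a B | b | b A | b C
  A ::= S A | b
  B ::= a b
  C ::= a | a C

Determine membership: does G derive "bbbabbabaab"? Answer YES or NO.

Convert to CNF:
  S -> T0 B | T1 A | T1 C | a | b
  A -> S A | b
  B -> T0 T1
  C -> T0 C | a
  T0 -> a
  T1 -> b

CYK fill:
  T[0,0] 'b' = {A,S,T1}  orig:{A,S}
  T[1,1] 'b' = {A,S,T1}  orig:{A,S}
  T[2,2] 'b' = {A,S,T1}  orig:{A,S}
  T[3,3] 'a' = {C,S,T0}  orig:{C,S}
  T[4,4] 'b' = {A,S,T1}  orig:{A,S}
  T[5,5] 'b' = {A,S,T1}  orig:{A,S}
  T[6,6] 'a' = {C,S,T0}  orig:{C,S}
  T[7,7] 'b' = {A,S,T1}  orig:{A,S}
  T[8,8] 'a' = {C,S,T0}  orig:{C,S}
  T[9,9] 'a' = {C,S,T0}  orig:{C,S}
  T[10,10] 'b' = {A,S,T1}  orig:{A,S}
  T[0,1] 'bb' = {A,S}
  T[1,2] 'bb' = {A,S}
  T[2,3] 'ba' = {S}
  T[3,4] 'ab' = {A,B}
  T[4,5] 'bb' = {A,S}
  T[5,6] 'ba' = {S}
  T[6,7] 'ab' = {A,B}
  T[7,8] 'ba' = {S}
  T[8,9] 'aa' = {C}
  T[9,10] 'ab' = {A,B}
  T[0,2] 'bbb' = {A,S}
  T[1,3] 'bba' = ∅
  T[2,4] 'bab' = {A,S}
  T[3,5] 'abb' = {A}
  T[4,6] 'bba' = ∅
  T[5,7] 'bab' = {A,S}
  T[6,8] 'aba' = ∅
  T[7,9] 'baa' = {S}
  T[8,10] 'aab' = {A,S}
  T[0,3] 'bbba' = ∅
  T[1,4] 'bbab' = {A,S}
  T[2,5] 'babb' = {A,S}
  T[3,6] 'abba' = ∅
  T[4,7] 'bbab' = {A,S}
  T[5,8] 'baba' = ∅
  T[6,9] 'abaa' = ∅
  T[7,10] 'baab' = {A,S}
  T[0,4] 'bbbab' = {A,S}
  T[1,5] 'bbabb' = {A,S}
  T[2,6] 'babba' = ∅
  T[3,7] 'abbab' = {A}
  T[4,8] 'bbaba' = ∅
  T[5,9] 'babaa' = ∅
  T[6,10] 'abaab' = {A}
  T[0,5] 'bbbabb' = {A,S}
  T[1,6] 'bbabba' = ∅
  T[2,7] 'babbab' = {A,S}
  T[3,8] 'abbaba' = ∅
  T[4,9] 'bbabaa' = ∅
  T[5,10] 'babaab' = {A,S}
  T[0,6] 'bbbabba' = ∅
  T[1,7] 'bbabbab' = {A,S}
  T[2,8] 'babbaba' = ∅
  T[3,9] 'abbabaa' = ∅
  T[4,10] 'bbabaab' = {A,S}
  T[0,7] 'bbbabbab' = {A,S}
  T[1,8] 'bbabbaba' = ∅
  T[2,9] 'babbabaa' = ∅
  T[3,10] 'abbabaab' = {A}
  T[0,8] 'bbbabbaba' = ∅
  T[1,9] 'bbabbabaa' = ∅
  T[2,10] 'babbabaab' = {A,S}
  T[0,9] 'bbbabbabaa' = ∅
  T[1,10] 'bbabbabaab' = {A,S}
  T[0,10] 'bbbabbabaab' = {A,S}

S ∈ T[0,10] ⇒ YES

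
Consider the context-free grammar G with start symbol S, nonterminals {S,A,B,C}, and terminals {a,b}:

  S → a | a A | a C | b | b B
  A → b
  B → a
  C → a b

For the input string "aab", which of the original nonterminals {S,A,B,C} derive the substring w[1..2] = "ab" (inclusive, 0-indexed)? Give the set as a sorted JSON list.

Convert to CNF:
  S -> T0 A | T0 C | T1 B | a | b
  A -> b
  B -> a
  C -> T0 T1
  T0 -> a
  T1 -> b

CYK table (by increasing span) (cells [i..j] with 1 ≤ i ≤ j ≤ 2 only):
  [1..1]={B,S,T0}  "a"  orig:{B,S}
  [2..2]={A,S,T1}  "b"  orig:{A,S}
  [1..2]={C,S}  "ab"

Original NTs in T[1,2] deriving "ab": ["C", "S"]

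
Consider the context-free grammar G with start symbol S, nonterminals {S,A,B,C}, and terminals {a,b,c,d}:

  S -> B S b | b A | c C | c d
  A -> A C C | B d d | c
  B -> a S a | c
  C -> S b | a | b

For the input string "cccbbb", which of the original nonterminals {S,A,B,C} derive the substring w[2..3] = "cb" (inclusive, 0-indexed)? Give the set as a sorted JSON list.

Convert to CNF:
  S -> B X7 | T2 A | T3 C | T3 T0
  A -> A X4 | B X5 | c
  B -> T1 X6 | c
  C -> S T2 | a | b
  T0 -> d
  T1 -> a
  T2 -> b
  T3 -> c
  X4 -> C C
  X5 -> T0 T0
  X6 -> S T1
  X7 -> S T2

CYK fill (cells [i..j] with 2 ≤ i ≤ j ≤ 3 only):
  T[2,2] 'c' = {A,B,T3}  orig:{A,B}
  T[3,3] 'b' = {C,T2}  orig:{C}
  T[2,3] 'cb' = {S}

Original NTs in T[2,3] deriving "cb": ["S"]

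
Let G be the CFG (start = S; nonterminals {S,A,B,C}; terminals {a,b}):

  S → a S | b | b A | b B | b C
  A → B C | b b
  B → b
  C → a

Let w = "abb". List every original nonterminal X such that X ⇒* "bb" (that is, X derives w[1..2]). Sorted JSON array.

CNF form of G:
  S -> T0 A | T0 B | T0 C | T1 S | b
  A -> B C | T0 T0
  B -> b
  C -> a
  T0 -> b
  T1 -> a

Fill CYK table bottom-up — only the sub-triangle for w[1..2]:
  [1..1]={B,S,T0}  "b"  orig:{B,S}
  [2..2]={B,S,T0}  "b"  orig:{B,S}
  [1..2]={A,S}  "bb"

Original NTs in T[1,2] deriving "bb": ["A", "S"]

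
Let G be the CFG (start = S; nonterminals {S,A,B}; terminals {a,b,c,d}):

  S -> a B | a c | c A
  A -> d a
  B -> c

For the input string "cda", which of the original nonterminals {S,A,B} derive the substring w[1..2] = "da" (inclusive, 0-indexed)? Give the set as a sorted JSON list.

Convert to CNF:
  S -> T1 B | T1 T2 | T2 A
  A -> T0 T1
  B -> c
  T0 -> d
  T1 -> a
  T2 -> c

Fill CYK table bottom-up (cells [i..j] with 1 ≤ i ≤ j ≤ 2 only):
  T[1,1] 'd' = {T0}  orig:{}
  T[2,2] 'a' = {T1}  orig:{}
  T[1,2] 'da' = {A}

Original NTs in T[1,2] deriving "da": ["A"]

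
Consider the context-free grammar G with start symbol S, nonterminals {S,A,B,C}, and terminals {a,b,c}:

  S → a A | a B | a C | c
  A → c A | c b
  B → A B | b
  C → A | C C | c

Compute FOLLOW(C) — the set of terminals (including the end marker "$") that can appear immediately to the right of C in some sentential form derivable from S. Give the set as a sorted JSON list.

FIRST iteration:
iter 1:
  A via A→c A: +{c}
  B via B→A B: +{c}
  B via B→b: +{b}
  C via C→A: +{c}
  S via S→a A: +{a}
  S via S→c: +{c}
  FIRST(S)={a,c}  FIRST(A)={c}  FIRST(B)={b,c}  FIRST(C)={c}
iter 2: (stable)
  FIRST(S)={a,c}  FIRST(A)={c}  FIRST(B)={b,c}  FIRST(C)={c}

FOLLOW iteration:
seed FOLLOW(S) with $
round 1:
  B→A B: FOLLOW(A) ⊇ FIRST(B) = {b,c}; new: +{b,c}
  C→C C: FOLLOW(C) ⊇ FIRST(C) = {c}; new: +{c}
  S→a A: FOLLOW(A) ⊇ FOLLOW(S) ⊇ {$}; new: +{$}
  S→a B: FOLLOW(B) ⊇ FOLLOW(S) ⊇ {$}; new: +{$}
  S→a C: FOLLOW(C) ⊇ FOLLOW(S) ⊇ {$}; new: +{$}
  S: {$}  A: {$,b,c}  B: {$}  C: {$,c}
round 2: — fixpoint
  S: {$}  A: {$,b,c}  B: {$}  C: {$,c}

FOLLOW(C) = ["$", "c"]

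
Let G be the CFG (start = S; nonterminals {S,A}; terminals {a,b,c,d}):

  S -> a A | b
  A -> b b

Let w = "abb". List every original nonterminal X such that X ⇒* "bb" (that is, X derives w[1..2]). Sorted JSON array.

Convert to CNF:
  S -> T1 A | b
  A -> T0 T0
  T0 -> b
  T1 -> a

CYK fill, restricted to cells inside w[1..2]:
  T[1,1] 'b' = {S,T0}  orig:{S}
  T[2,2] 'b' = {S,T0}  orig:{S}
  T[1,2] 'bb' = {A}

Original NTs in T[1,2] deriving "bb": ["A"]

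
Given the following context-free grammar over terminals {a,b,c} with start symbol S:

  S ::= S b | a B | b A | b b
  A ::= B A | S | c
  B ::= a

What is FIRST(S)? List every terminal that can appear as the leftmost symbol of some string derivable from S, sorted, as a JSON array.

Compute FIRST by fixpoint:
round 1:
  A via A→c: +{c}
  B via B→a: +{a}
  S via S→a B: +{a}
  S via S→b A: +{b}
  FIRST[S]={a,b}  FIRST[A]={c}  FIRST[B]={a}
round 2:
  A via A→B A: +{a}
  A via A→S: +{b}
  FIRST[S]={a,b}  FIRST[A]={a,b,c}  FIRST[B]={a}
round 3: done
  FIRST[S]={a,b}  FIRST[A]={a,b,c}  FIRST[B]={a}

FIRST(S) = ["a", "b"]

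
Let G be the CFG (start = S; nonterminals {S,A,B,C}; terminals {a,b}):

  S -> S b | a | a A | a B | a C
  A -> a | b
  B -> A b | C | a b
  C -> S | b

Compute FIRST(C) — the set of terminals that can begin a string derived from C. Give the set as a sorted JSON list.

Compute FIRST by fixpoint:
[1]
  A via A→a: +{a}
  A via A→b: +{b}
  B via B→A b: +{a,b}
  C via C→b: +{b}
  S via S→a: +{a}
  S: {a}  A: {a,b}  B: {a,b}  C: {b}
[2]
  C via C→S: +{a}
  S: {a}  A: {a,b}  B: {a,b}  C: {a,b}
[3] (stable)
  S: {a}  A: {a,b}  B: {a,b}  C: {a,b}

FIRST(C) = ["a", "b"]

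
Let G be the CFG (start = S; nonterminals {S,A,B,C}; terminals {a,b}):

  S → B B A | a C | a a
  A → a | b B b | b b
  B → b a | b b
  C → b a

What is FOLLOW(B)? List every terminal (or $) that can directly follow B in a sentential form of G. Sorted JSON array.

FIRST iteration:
iter 1:
  A via A→a: +{a}
  A via A→b B b: +{b}
  B via B→b a: +{b}
  C via C→b a: +{b}
  S via S→B B A: +{b}
  S via S→a C: +{a}
  FIRST(S)={a,b}  FIRST(A)={a,b}  FIRST(B)={b}  FIRST(C)={b}
iter 2: done
  FIRST(S)={a,b}  FIRST(A)={a,b}  FIRST(B)={b}  FIRST(C)={b}

FOLLOW iteration:
initialize: $ ∈ FOLLOW(S)
round 1:
  A→b B b: FOLLOW(B) ⊇ FIRST(b) = {b}; new: +{b}
  S→B B A: FOLLOW(B) ⊇ FIRST(A) = {a,b}; new: +{a}
  S→B B A: FOLLOW(A) ⊇ FOLLOW(S) ⊇ {$}; new: +{$}
  S→a C: FOLLOW(C) ⊇ FOLLOW(S) ⊇ {$}; new: +{$}
  S: {$}  A: {$}  B: {a,b}  C: {$}
round 2: (no change)
  S: {$}  A: {$}  B: {a,b}  C: {$}

FOLLOW(B) = ["a", "b"]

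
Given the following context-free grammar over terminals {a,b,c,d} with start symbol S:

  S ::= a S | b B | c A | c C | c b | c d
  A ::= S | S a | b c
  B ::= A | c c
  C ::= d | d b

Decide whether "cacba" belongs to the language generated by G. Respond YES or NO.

Convert to CNF:
  S -> T0 S | T1 B | T2 A | T2 C | T2 T1 | T2 T3
  A -> S T0 | T0 S | T1 B | T1 T2 | T2 A | T2 C | T2 T1 | T2 T3
  B -> S T0 | T0 S | T1 B | T1 T2 | T2 A | T2 C | T2 T1 | T2 T2 | T2 T3
  C -> T3 T1 | d
  T0 -> a
  T1 -> b
  T2 -> c
  T3 -> d

Fill CYK table bottom-up:
  [0..0]={T2}  "c"  orig:{}
  [1..1]={T0}  "a"  orig:{}
  [2..2]={T2}  "c"  orig:{}
  [3..3]={T1}  "b"  orig:{}
  [4..4]={T0}  "a"  orig:{}
  [0..1]=∅  "ca"
  [1..2]=∅  "ac"
  [2..3]={A,B,S}  "cb"
  [3..4]=∅  "ba"
  [0..2]=∅  "cac"
  [1..3]={A,B,S}  "acb"
  [2..4]={A,B}  "cba"
  [0..3]={A,B,S}  "cacb"
  [1..4]={A,B}  "acba"
  [0..4]={A,B,S}  "cacba"

S ∈ T[0,4] ⇒ YES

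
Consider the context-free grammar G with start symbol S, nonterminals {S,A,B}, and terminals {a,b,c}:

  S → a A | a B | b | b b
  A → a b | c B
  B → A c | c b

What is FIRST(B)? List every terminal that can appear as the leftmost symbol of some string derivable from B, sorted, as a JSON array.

Compute FIRST by fixpoint:
round 1:
  A via A→a b: +{a}
  A via A→c B: +{c}
  B via B→A c: +{a,c}
  S via S→a A: +{a}
  S via S→b: +{b}
  FIRST[S]={a,b}  FIRST[A]={a,c}  FIRST[B]={a,c}
round 2: (no change)
  FIRST[S]={a,b}  FIRST[A]={a,c}  FIRST[B]={a,c}

FIRST(B) = ["a", "c"]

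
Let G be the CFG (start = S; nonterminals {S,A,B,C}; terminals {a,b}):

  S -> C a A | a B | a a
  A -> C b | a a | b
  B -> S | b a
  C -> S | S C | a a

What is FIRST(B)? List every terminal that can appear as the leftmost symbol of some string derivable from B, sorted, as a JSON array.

FIRST iteration:
round 1:
  A via A→a a: +{a}
  A via A→b: +{b}
  B via B→b a: +{b}
  C via C→a a: +{a}
  S via S→C a A: +{a}
  FIRST[S]={a}  FIRST[A]={a,b}  FIRST[B]={b}  FIRST[C]={a}
round 2:
  B via B→S: +{a}
  FIRST[S]={a}  FIRST[A]={a,b}  FIRST[B]={a,b}  FIRST[C]={a}
round 3: done
  FIRST[S]={a}  FIRST[A]={a,b}  FIRST[B]={a,b}  FIRST[C]={a}

FIRST(B) = ["a", "b"]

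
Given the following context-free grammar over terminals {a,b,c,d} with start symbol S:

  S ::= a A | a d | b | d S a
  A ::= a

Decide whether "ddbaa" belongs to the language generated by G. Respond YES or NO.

CNF form of G:
  S -> T0 A | T0 T1 | T1 X2 | b
  A -> a
  T0 -> a
  T1 -> d
  X2 -> S T0

CYK fill:
  T[0,0] 'd' = {T1}  orig:{}
  T[1,1] 'd' = {T1}  orig:{}
  T[2,2] 'b' = {S}
  T[3,3] 'a' = {A,T0}  orig:{A}
  T[4,4] 'a' = {A,T0}  orig:{A}
  T[0,1] 'dd' = ∅
  T[1,2] 'db' = ∅
  T[2,3] 'ba' = {X2}  orig:{}
  T[3,4] 'aa' = {S}
  T[0,2] 'ddb' = ∅
  T[1,3] 'dba' = {S}
  T[2,4] 'baa' = ∅
  T[0,3] 'ddba' = ∅
  T[1,4] 'dbaa' = {X2}  orig:{}
  T[0,4] 'ddbaa' = {S}

S ∈ T[0,4] ⇒ YES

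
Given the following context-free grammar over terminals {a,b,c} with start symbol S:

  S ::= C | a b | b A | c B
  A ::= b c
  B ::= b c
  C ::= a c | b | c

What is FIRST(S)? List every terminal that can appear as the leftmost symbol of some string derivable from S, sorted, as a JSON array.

Compute FIRST by fixpoint:
iter 1:
  A via A→b c: +{b}
  B via B→b c: +{b}
  C via C→a c: +{a}
  C via C→b: +{b}
  C via C→c: +{c}
  S via S→C: +{a,b,c}
  S: {a,b,c}  A: {b}  B: {b}  C: {a,b,c}
iter 2: (no change)
  S: {a,b,c}  A: {b}  B: {b}  C: {a,b,c}

FIRST(S) = ["a", "b", "c"]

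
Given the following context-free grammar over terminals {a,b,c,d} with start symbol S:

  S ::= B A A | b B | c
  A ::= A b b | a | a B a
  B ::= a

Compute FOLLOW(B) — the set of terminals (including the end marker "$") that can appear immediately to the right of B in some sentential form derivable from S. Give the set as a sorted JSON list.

FIRST sets, iterate to fixpoint:
pass 1:
  A via A→a: +{a}
  B via B→a: +{a}
  S via S→B A A: +{a}
  S via S→b B: +{b}
  S via S→c: +{c}
  S: {a,b,c}  A: {a}  B: {a}
pass 2: (stable)
  S: {a,b,c}  A: {a}  B: {a}

FOLLOW iteration:
seed FOLLOW(S) with $
[1]
  A→A b b: FOLLOW(A) ⊇ FIRST(b) = {b}; new: +{b}
  A→a B a: FOLLOW(B) ⊇ FIRST(a) = {a}; new: +{a}
  S→B A A: FOLLOW(A) ⊇ FIRST(A) = {a}; new: +{a}
  S→B A A: FOLLOW(A) ⊇ FOLLOW(S) ⊇ {$}; new: +{$}
  S→b B: FOLLOW(B) ⊇ FOLLOW(S) ⊇ {$}; new: +{$}
  S: {$}  A: {$,a,b}  B: {$,a}
[2] — fixpoint
  S: {$}  A: {$,a,b}  B: {$,a}

FOLLOW(B) = ["$", "a"]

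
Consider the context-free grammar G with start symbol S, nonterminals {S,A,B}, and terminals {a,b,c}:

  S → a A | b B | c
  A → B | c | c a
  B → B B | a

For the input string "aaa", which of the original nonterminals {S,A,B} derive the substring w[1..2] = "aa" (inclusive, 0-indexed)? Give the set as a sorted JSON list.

CNF form of G:
  S -> T1 A | T2 B | c
  A -> B B | T0 T1 | a | c
  B -> B B | a
  T0 -> c
  T1 -> a
  T2 -> b

CYK fill, restricted to cells inside w[1..2]:
  cell(1,1) a: {A,B,T1}  orig:{A,B}
  cell(2,2) a: {A,B,T1}  orig:{A,B}
  cell(1,2) aa: {A,B,S}

Original NTs in T[1,2] deriving "aa": ["A", "B", "S"]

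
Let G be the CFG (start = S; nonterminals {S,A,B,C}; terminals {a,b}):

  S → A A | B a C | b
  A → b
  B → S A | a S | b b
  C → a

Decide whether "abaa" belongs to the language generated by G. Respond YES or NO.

Convert to CNF:
  S -> A A | B X2 | b
  A -> b
  B -> S A | T0 S | T1 T1
  C -> a
  T0 -> a
  T1 -> b
  X2 -> T0 C

CYK fill:
  cell(0,0) a: {C,T0}  orig:{C}
  cell(1,1) b: {A,S,T1}  orig:{A,S}
  cell(2,2) a: {C,T0}  orig:{C}
  cell(3,3) a: {C,T0}  orig:{C}
  cell(0,1) ab: {B}
  cell(1,2) ba: ∅
  cell(2,3) aa: {X2}  orig:{}
  cell(0,2) aba: ∅
  cell(1,3) baa: ∅
  cell(0,3) abaa: {S}

S ∈ T[0,3] ⇒ YES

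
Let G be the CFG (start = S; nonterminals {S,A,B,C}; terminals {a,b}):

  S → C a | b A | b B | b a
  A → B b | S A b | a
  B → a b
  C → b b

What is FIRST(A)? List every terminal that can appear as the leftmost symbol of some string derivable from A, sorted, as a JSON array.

Compute FIRST by fixpoint:
round 1:
  A via A→a: +{a}
  B via B→a b: +{a}
  C via C→b b: +{b}
  S via S→C a: +{b}
  FIRST(S)={b}  FIRST(A)={a}  FIRST(B)={a}  FIRST(C)={b}
round 2:
  A via A→S A b: +{b}
  FIRST(S)={b}  FIRST(A)={a,b}  FIRST(B)={a}  FIRST(C)={b}
round 3: (no change)
  FIRST(S)={b}  FIRST(A)={a,b}  FIRST(B)={a}  FIRST(C)={b}

FIRST(A) = ["a", "b"]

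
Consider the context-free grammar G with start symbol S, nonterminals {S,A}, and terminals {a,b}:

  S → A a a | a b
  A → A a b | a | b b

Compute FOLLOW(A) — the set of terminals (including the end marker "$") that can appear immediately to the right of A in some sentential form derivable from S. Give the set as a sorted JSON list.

FIRST sets, iterate to fixpoint:
[1]
  A via A→a: +{a}
  A via A→b b: +{b}
  S via S→A a a: +{a,b}
  FIRST[S]={a,b}  FIRST[A]={a,b}
[2] done
  FIRST[S]={a,b}  FIRST[A]={a,b}

Compute FOLLOW by fixpoint:
seed FOLLOW(S) with $
iter 1:
  A→A a b: FOLLOW(A) ⊇ FIRST(a) = {a}; new: +{a}
  S: {$}  A: {a}
iter 2: (stable)
  S: {$}  A: {a}

FOLLOW(A) = ["a"]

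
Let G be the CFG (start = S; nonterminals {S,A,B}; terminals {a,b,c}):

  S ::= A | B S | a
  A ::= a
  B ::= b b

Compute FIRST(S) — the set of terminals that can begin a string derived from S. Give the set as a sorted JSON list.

FIRST sets, iterate to fixpoint:
iter 1:
  A via A→a: +{a}
  B via B→b b: +{b}
  S via S→A: +{a}
  S via S→B S: +{b}
  FIRST(S)={a,b}  FIRST(A)={a}  FIRST(B)={b}
iter 2: — fixpoint
  FIRST(S)={a,b}  FIRST(A)={a}  FIRST(B)={b}

FIRST(S) = ["a", "b"]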